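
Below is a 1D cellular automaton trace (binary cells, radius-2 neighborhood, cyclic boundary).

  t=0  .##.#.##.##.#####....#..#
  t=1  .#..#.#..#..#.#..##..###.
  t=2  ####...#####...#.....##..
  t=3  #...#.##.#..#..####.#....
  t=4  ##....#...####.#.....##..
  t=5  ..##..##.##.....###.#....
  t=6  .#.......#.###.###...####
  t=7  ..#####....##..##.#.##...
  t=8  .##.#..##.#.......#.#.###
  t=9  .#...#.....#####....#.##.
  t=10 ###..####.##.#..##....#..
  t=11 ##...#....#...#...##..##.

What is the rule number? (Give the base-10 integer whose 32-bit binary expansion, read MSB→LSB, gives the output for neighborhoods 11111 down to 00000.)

  ##### -> #   bit 31 = 1  t=0,i=14
  ####. -> .   bit 30 = 0  t=0,i=15
  ###.# -> .   bit 29 = 0  t=3,i=18
  ###.. -> .   bit 28 = 0  t=0,i=16
  ##.## -> .   bit 27 = 0  t=0,i=8
  ##.#. -> .   bit 26 = 0  t=0,i=3
  ##..# -> .   bit 25 = 0  t=1,i=19
  ##... -> #   bit 24 = 1  t=0,i=17
  #.### -> #   bit 23 = 1  t=0,i=12
  #.##. -> #   bit 22 = 1  t=0,i=1
  #.#.# -> #   bit 21 = 1  t=0,i=4
  #.#.. -> .   bit 20 = 0  t=1,i=6
  #..## -> .   bit 19 = 0  t=1,i=16
  #..#. -> #   bit 18 = 1  t=0,i=23
  #...# -> .   bit 17 = 0  t=2,i=5
  #.... -> #   bit 16 = 1  t=0,i=18
  .#### -> .   bit 15 = 0  t=0,i=13
  .###. -> #   bit 14 = 1  t=1,i=22
  .##.# -> .   bit 13 = 0  t=0,i=2
  .##.. -> .   bit 12 = 0  t=1,i=18
  .#.## -> .   bit 11 = 0  t=0,i=0
  .#.#. -> .   bit 10 = 0  t=1,i=5
  .#..# -> #   bit 9 = 1  t=0,i=22
  .#... -> #   bit 8 = 1  t=2,i=16
  ..### -> #   bit 7 = 1  t=1,i=21
  ..##. -> .   bit 6 = 0  t=1,i=17
  ..#.# -> .   bit 5 = 0  t=0,i=24
  ..#.. -> #   bit 4 = 1  t=0,i=21
  ...## -> #   bit 3 = 1  t=2,i=6
  ...#. -> .   bit 2 = 0  t=0,i=20
  ....# -> .   bit 1 = 0  t=0,i=19
  ..... -> #   bit 0 = 1  t=2,i=18
  bits 10000001111001010100001110011001 = 2179285913

2179285913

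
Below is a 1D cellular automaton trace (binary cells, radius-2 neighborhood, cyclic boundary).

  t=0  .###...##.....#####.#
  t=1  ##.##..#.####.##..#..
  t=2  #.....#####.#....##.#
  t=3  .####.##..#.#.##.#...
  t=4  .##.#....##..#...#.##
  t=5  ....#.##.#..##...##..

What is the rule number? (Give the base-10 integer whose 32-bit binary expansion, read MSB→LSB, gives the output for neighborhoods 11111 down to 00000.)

  nb #####: next=.  (t=0,i=16, bit31=0)
  nb ####.: next=.  (t=0,i=17, bit30=0)
  nb ###.#: next=#  (t=0,i=18, bit29=1)
  nb ###..: next=#  (t=0,i=3, bit28=1)
  nb ##.##: next=.  (t=1,i=2, bit27=0)
  nb ##.#.: next=.  (t=0,i=19, bit26=0)
  nb ##..#: next=.  (t=1,i=5, bit25=0)
  nb ##...: next=#  (t=0,i=4, bit24=1)
  nb #.###: next=#  (t=0,i=1, bit23=1)
  nb #.##.: next=.  (t=1,i=3, bit22=0)
  nb #.#.#: next=.  (t=0,i=20, bit21=0)
  nb #.#..: next=#  (t=2,i=12, bit20=1)
  nb #..##: next=#  (t=1,i=20, bit19=1)
  nb #..#.: next=#  (t=1,i=6, bit18=1)
  nb #...#: next=.  (t=0,i=5, bit17=0)
  nb #....: next=#  (t=0,i=10, bit16=1)
  nb .####: next=#  (t=0,i=15, bit15=1)
  nb .###.: next=.  (t=0,i=2, bit14=0)
  nb .##.#: next=.  (t=1,i=1, bit13=0)
  nb .##..: next=.  (t=0,i=8, bit12=0)
  nb .#.##: next=#  (t=0,i=0, bit11=1)
  nb .#.#.: next=.  (t=3,i=11, bit10=0)
  nb .#..#: next=.  (t=1,i=19, bit9=0)
  nb .#...: next=.  (t=2,i=13, bit8=0)
  nb ..###: next=#  (t=0,i=14, bit7=1)
  nb ..##.: next=#  (t=0,i=7, bit6=1)
  nb ..#.#: next=#  (t=1,i=7, bit5=1)
  nb ..#..: next=#  (t=1,i=18, bit4=1)
  nb ...##: next=.  (t=0,i=6, bit3=0)
  nb ...#.: next=.  (t=4,i=16, bit2=0)
  nb ....#: next=#  (t=0,i=12, bit1=1)
  nb .....: next=#  (t=0,i=11, bit0=1)
  bits 00110001100111011000100011110011 = 832407795

832407795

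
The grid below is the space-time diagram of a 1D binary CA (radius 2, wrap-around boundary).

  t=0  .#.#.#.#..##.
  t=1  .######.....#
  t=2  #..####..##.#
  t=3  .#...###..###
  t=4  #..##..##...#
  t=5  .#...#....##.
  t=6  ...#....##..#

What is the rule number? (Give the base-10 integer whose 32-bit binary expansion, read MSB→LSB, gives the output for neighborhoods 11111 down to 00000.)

  ##### -> #   bit 31 = 1  t=1,i=3
  ####. -> #   bit 30 = 1  t=1,i=5
  ###.# -> #   bit 29 = 1  t=3,i=12
  ###.. -> #   bit 28 = 1  t=1,i=6
  ##.## -> #   bit 27 = 1  t=2,i=11
  ##.#. -> #   bit 26 = 1  t=3,i=0
  ##..# -> #   bit 25 = 1  t=0,i=12
  ##... -> .   bit 24 = 0  t=1,i=7
  #.### -> .   bit 23 = 0  t=1,i=1
  #.##. -> #   bit 22 = 1  t=2,i=12
  #.#.# -> #   bit 21 = 1  t=0,i=3
  #.#.. -> .   bit 20 = 0  t=0,i=7
  #..## -> .   bit 19 = 0  t=0,i=9
  #..#. -> .   bit 18 = 0  t=0,i=0
  #...# -> #   bit 17 = 1  t=3,i=3
  #.... -> .   bit 16 = 0  t=1,i=8
  .#### -> .   bit 15 = 0  t=1,i=2
  .###. -> .   bit 14 = 0  t=3,i=6
  .##.# -> #   bit 13 = 1  t=2,i=10
  .##.. -> .   bit 12 = 0  t=0,i=11
  .#.## -> #   bit 11 = 1  t=1,i=0
  .#.#. -> #   bit 10 = 1  t=0,i=2
  .#..# -> .   bit 9 = 0  t=0,i=8
  .#... -> .   bit 8 = 0  t=3,i=2
  ..### -> .   bit 7 = 0  t=2,i=3
  ..##. -> .   bit 6 = 0  t=0,i=10
  ..#.# -> #   bit 5 = 1  t=0,i=1
  ..#.. -> .   bit 4 = 0  t=5,i=1
  ...## -> #   bit 3 = 1  t=3,i=4
  ...#. -> .   bit 2 = 0  t=1,i=11
  ....# -> #   bit 1 = 1  t=1,i=10
  ..... -> #   bit 0 = 1  t=1,i=9
  bits 11111110011000100010110000101011 = 4267846699

4267846699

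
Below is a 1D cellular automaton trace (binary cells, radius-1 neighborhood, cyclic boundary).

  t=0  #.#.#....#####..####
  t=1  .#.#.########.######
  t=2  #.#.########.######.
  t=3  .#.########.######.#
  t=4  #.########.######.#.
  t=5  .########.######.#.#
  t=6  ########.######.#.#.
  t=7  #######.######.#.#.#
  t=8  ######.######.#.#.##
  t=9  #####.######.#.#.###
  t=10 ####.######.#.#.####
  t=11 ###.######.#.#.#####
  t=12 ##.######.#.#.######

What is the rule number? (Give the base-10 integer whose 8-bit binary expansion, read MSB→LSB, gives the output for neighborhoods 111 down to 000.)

187

  ### -> #   bit 7 = 1  t=0,i=10
  ##. -> .   bit 6 = 0  t=0,i=0
  #.# -> #   bit 5 = 1  t=0,i=1
  #.. -> #   bit 4 = 1  t=0,i=5
  .## -> #   bit 3 = 1  t=0,i=9
  .#. -> .   bit 2 = 0  t=0,i=2
  ..# -> #   bit 1 = 1  t=0,i=8
  ... -> #   bit 0 = 1  t=0,i=6
  bits 10111011 = 187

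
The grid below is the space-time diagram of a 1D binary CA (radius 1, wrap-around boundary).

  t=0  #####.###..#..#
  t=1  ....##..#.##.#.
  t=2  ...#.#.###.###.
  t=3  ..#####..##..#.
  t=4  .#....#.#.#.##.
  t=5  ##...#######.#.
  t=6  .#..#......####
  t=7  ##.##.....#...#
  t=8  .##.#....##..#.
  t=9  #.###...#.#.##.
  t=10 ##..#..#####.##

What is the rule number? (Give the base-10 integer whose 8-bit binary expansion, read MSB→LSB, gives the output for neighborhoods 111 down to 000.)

  ### -> .   bit 7 = 0  t=0,i=0
  ##. -> #   bit 6 = 1  t=0,i=4
  #.# -> #   bit 5 = 1  t=0,i=5
  #.. -> .   bit 4 = 0  t=0,i=9
  .## -> .   bit 3 = 0  t=0,i=6
  .#. -> #   bit 2 = 1  t=0,i=11
  ..# -> #   bit 1 = 1  t=0,i=10
  ... -> .   bit 0 = 0  t=1,i=0
  bits 01100110 = 102

102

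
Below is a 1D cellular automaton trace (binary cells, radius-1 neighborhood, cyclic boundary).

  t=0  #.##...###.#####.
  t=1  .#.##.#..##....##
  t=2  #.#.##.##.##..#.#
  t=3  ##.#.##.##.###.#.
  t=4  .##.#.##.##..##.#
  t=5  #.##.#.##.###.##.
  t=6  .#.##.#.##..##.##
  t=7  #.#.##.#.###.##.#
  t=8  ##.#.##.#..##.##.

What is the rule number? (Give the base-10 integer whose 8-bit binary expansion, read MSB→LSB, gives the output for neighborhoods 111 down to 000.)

114

  ###|.  b7=0 t=0,i=8
  ##.|#  b6=1 t=0,i=3
  #.#|#  b5=1 t=0,i=1
  #..|#  b4=1 t=0,i=4
  .##|.  b3=0 t=0,i=2
  .#.|.  b2=0 t=0,i=0
  ..#|#  b1=1 t=0,i=6
  ...|.  b0=0 t=0,i=5
  bits 01110010 = 114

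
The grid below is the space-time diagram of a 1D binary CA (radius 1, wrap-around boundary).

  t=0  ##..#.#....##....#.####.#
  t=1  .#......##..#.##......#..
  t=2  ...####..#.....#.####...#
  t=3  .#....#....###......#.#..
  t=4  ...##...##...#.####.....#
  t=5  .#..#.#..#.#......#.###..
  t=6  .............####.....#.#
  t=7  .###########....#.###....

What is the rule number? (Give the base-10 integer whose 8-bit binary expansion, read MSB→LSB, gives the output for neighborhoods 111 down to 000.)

65

  nb ###: next=.  (t=0,i=0, bit7=0)
  nb ##.: next=#  (t=0,i=1, bit6=1)
  nb #.#: next=.  (t=0,i=5, bit5=0)
  nb #..: next=.  (t=0,i=2, bit4=0)
  nb .##: next=.  (t=0,i=11, bit3=0)
  nb .#.: next=.  (t=0,i=4, bit2=0)
  nb ..#: next=.  (t=0,i=3, bit1=0)
  nb ...: next=#  (t=0,i=8, bit0=1)
  bits 01000001 = 65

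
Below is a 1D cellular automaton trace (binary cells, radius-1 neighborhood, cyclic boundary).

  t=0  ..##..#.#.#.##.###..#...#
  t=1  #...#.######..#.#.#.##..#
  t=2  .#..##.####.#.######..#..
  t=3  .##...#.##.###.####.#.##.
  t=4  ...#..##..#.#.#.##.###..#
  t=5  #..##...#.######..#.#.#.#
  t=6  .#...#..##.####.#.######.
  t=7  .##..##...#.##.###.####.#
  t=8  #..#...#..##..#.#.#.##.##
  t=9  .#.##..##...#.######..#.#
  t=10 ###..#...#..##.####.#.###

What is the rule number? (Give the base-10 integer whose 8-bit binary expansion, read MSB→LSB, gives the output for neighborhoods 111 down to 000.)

180

  [7] ### => #  t=0,i=16
  [6] ##. => .  t=0,i=3
  [5] #.# => #  t=0,i=7
  [4] #.. => #  t=0,i=0
  [3] .## => .  t=0,i=2
  [2] .#. => #  t=0,i=6
  [1] ..# => .  t=0,i=1
  [0] ... => .  t=0,i=22
  bits 10110100 = 180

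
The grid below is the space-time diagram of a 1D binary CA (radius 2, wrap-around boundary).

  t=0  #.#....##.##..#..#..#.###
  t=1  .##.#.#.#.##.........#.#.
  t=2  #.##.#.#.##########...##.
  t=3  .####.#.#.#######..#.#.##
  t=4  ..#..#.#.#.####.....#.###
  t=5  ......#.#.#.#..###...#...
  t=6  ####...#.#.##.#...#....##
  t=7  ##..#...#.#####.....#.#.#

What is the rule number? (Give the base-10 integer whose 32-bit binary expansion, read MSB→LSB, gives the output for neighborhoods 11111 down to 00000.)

2237250569

  ##### -> #   bit 31 = 1  t=2,i=11
  ####. -> .   bit 30 = 0  t=0,i=24
  ###.# -> .   bit 29 = 0  t=0,i=0
  ###.. -> .   bit 28 = 0  t=2,i=18
  ##.## -> .   bit 27 = 0  t=0,i=9
  ##.#. -> #   bit 26 = 1  t=0,i=1
  ##..# -> .   bit 25 = 0  t=0,i=12
  ##... -> #   bit 24 = 1  t=1,i=12
  #.### -> .   bit 23 = 0  t=0,i=22
  #.##. -> #   bit 22 = 1  t=0,i=10
  #.#.# -> .   bit 21 = 0  t=1,i=4
  #.#.. -> #   bit 20 = 1  t=0,i=2
  #..## -> #   bit 19 = 1  t=1,i=0
  #..#. -> .   bit 18 = 0  t=0,i=13
  #...# -> .   bit 17 = 0  t=2,i=20
  #.... -> #   bit 16 = 1  t=0,i=4
  .#### -> #   bit 15 = 1  t=0,i=23
  .###. -> .   bit 14 = 0  t=4,i=23
  .##.# -> #   bit 13 = 1  t=0,i=8
  .##.. -> #   bit 12 = 1  t=0,i=11
  .#.## -> #   bit 11 = 1  t=0,i=21
  .#.#. -> #   bit 10 = 1  t=1,i=5
  .#..# -> .   bit 9 = 0  t=0,i=15
  .#... -> .   bit 8 = 0  t=0,i=3
  ..### -> .   bit 7 = 0  t=5,i=15
  ..##. -> .   bit 6 = 0  t=0,i=7
  ..#.# -> .   bit 5 = 0  t=0,i=20
  ..#.. -> .   bit 4 = 0  t=0,i=14
  ...## -> #   bit 3 = 1  t=0,i=6
  ...#. -> .   bit 2 = 0  t=1,i=20
  ....# -> .   bit 1 = 0  t=0,i=5
  ..... -> #   bit 0 = 1  t=1,i=14
  bits 10000101010110011011110000001001 = 2237250569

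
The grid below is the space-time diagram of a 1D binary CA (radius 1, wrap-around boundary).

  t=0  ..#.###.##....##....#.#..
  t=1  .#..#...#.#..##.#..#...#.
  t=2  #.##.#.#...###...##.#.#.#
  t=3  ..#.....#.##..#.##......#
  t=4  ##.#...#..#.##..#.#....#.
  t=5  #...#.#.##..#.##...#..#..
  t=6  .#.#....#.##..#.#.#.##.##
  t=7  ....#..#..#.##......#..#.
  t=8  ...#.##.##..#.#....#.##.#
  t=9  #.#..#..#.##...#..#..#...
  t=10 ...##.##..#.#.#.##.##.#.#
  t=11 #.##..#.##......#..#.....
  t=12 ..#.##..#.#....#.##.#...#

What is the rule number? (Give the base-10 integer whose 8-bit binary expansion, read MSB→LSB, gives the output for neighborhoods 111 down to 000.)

  [7] ### => .  t=0,i=5
  [6] ##. => .  t=0,i=6
  [5] #.# => .  t=0,i=3
  [4] #.. => #  t=0,i=10
  [3] .## => #  t=0,i=4
  [2] .#. => .  t=0,i=2
  [1] ..# => #  t=0,i=1
  [0] ... => .  t=0,i=0
  bits 00011010 = 26

26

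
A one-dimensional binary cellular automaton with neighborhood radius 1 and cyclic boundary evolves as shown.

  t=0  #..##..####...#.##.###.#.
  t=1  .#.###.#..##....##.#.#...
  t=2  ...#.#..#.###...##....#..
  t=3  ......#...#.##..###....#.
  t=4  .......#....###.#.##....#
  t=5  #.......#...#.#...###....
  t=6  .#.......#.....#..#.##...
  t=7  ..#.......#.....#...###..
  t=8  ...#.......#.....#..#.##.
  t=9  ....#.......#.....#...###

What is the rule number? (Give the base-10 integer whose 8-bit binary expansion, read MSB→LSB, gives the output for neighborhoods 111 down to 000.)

88

  nb ###: next=.  (t=0,i=8, bit7=0)
  nb ##.: next=#  (t=0,i=4, bit6=1)
  nb #.#: next=.  (t=0,i=15, bit5=0)
  nb #..: next=#  (t=0,i=1, bit4=1)
  nb .##: next=#  (t=0,i=3, bit3=1)
  nb .#.: next=.  (t=0,i=0, bit2=0)
  nb ..#: next=.  (t=0,i=2, bit1=0)
  nb ...: next=.  (t=0,i=12, bit0=0)
  bits 01011000 = 88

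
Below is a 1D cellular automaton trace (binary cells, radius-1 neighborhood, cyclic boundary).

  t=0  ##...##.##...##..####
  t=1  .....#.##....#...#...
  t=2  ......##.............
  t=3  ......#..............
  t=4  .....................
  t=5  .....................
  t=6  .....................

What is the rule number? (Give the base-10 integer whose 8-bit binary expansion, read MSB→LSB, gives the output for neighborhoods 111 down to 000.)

40

  nb ###: next=.  (t=0,i=0, bit7=0)
  nb ##.: next=.  (t=0,i=1, bit6=0)
  nb #.#: next=#  (t=0,i=7, bit5=1)
  nb #..: next=.  (t=0,i=2, bit4=0)
  nb .##: next=#  (t=0,i=5, bit3=1)
  nb .#.: next=.  (t=1,i=5, bit2=0)
  nb ..#: next=.  (t=0,i=4, bit1=0)
  nb ...: next=.  (t=0,i=3, bit0=0)
  bits 00101000 = 40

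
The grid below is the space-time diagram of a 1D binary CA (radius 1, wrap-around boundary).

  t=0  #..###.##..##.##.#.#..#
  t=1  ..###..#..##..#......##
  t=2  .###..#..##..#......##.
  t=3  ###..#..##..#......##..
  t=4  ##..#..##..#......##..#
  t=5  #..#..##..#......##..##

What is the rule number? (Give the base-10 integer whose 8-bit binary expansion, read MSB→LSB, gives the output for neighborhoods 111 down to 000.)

  [7] ### => #  t=0,i=4
  [6] ##. => .  t=0,i=0
  [5] #.# => .  t=0,i=6
  [4] #.. => .  t=0,i=1
  [3] .## => #  t=0,i=3
  [2] .#. => .  t=0,i=17
  [1] ..# => #  t=0,i=2
  [0] ... => .  t=1,i=16
  bits 10001010 = 138

138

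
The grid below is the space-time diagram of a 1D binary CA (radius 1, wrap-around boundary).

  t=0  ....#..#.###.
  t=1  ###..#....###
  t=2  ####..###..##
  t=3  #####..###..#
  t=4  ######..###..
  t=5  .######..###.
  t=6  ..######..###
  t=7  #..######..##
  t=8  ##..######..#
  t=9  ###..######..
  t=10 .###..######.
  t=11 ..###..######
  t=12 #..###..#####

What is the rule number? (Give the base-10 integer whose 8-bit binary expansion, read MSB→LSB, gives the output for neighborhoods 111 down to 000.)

  ###|#  b7=1 t=0,i=10
  ##.|#  b6=1 t=0,i=11
  #.#|.  b5=0 t=0,i=8
  #..|#  b4=1 t=0,i=5
  .##|.  b3=0 t=0,i=9
  .#.|.  b2=0 t=0,i=4
  ..#|.  b1=0 t=0,i=3
  ...|#  b0=1 t=0,i=0
  bits 11010001 = 209

209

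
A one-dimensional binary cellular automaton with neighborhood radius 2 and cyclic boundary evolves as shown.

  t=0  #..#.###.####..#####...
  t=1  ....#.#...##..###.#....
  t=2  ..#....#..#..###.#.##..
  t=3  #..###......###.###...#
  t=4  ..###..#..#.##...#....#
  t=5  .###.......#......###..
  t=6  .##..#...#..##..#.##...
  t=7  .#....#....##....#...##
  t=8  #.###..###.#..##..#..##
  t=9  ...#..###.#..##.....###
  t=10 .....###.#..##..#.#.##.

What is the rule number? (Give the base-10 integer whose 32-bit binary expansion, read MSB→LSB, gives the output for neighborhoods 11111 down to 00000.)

  ##### -> .   bit 31 = 0  t=0,i=17
  ####. -> #   bit 30 = 1  t=0,i=11
  ###.# -> .   bit 29 = 0  t=0,i=7
  ###.. -> .   bit 28 = 0  t=0,i=12
  ##.## -> .   bit 27 = 0  t=0,i=8
  ##.#. -> #   bit 26 = 1  t=1,i=17
  ##..# -> .   bit 25 = 0  t=0,i=13
  ##... -> .   bit 24 = 0  t=0,i=20
  #.### -> .   bit 23 = 0  t=0,i=5
  #.##. -> .   bit 22 = 0  t=2,i=19
  #.#.# -> #   bit 21 = 1  t=2,i=17
  #.#.. -> .   bit 20 = 0  t=1,i=6
  #..## -> #   bit 19 = 1  t=0,i=14
  #..#. -> .   bit 18 = 0  t=0,i=2
  #...# -> .   bit 17 = 0  t=0,i=21
  #.... -> #   bit 16 = 1  t=1,i=20
  .#### -> #   bit 15 = 1  t=0,i=10
  .###. -> #   bit 14 = 1  t=0,i=6
  .##.# -> #   bit 13 = 1  t=7,i=22
  .##.. -> .   bit 12 = 0  t=1,i=11
  .#.## -> #   bit 11 = 1  t=0,i=4
  .#.#. -> .   bit 10 = 0  t=1,i=5
  .#..# -> .   bit 9 = 0  t=0,i=1
  .#... -> #   bit 8 = 1  t=1,i=7
  ..### -> #   bit 7 = 1  t=0,i=15
  ..##. -> #   bit 6 = 1  t=1,i=10
  ..#.# -> .   bit 5 = 0  t=0,i=3
  ..#.. -> .   bit 4 = 0  t=0,i=0
  ...## -> .   bit 3 = 0  t=1,i=9
  ...#. -> .   bit 2 = 0  t=0,i=22
  ....# -> #   bit 1 = 1  t=1,i=2
  ..... -> .   bit 0 = 0  t=1,i=0
  bits 01000100001010011110100111000010 = 1143597506

1143597506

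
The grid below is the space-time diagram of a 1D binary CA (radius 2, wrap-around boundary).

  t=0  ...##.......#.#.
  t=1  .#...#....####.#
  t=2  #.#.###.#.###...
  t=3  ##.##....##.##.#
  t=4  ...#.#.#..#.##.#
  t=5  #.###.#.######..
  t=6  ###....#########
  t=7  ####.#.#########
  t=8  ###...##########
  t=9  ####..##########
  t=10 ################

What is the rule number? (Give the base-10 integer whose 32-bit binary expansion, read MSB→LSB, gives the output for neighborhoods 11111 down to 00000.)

  #####|#  b31=1 t=5,i=10
  ####.|#  b30=1 t=1,i=12
  ###.#|.  b29=0 t=1,i=13
  ###..|#  b28=1 t=2,i=12
  ##.##|.  b27=0 t=3,i=2
  ##.#.|.  b26=0 t=1,i=14
  ##..#|#  b25=1 t=5,i=14
  ##...|#  b24=1 t=0,i=5
  #.###|#  b23=1 t=2,i=4
  #.##.|#  b22=1 t=3,i=3
  #.#.#|.  b21=0 t=1,i=15
  #.#..|.  b20=0 t=0,i=14
  #..##|#  b19=1 t=9,i=5
  #..#.|#  b18=1 t=4,i=9
  #...#|.  b17=0 t=1,i=3
  #....|.  b16=0 t=0,i=0
  .####|#  b15=1 t=1,i=11
  .###.|.  b14=0 t=2,i=5
  .##.#|#  b13=1 t=3,i=10
  .##..|.  b12=0 t=0,i=4
  .#.##|#  b11=1 t=2,i=3
  .#.#.|#  b10=1 t=0,i=13
  .#..#|#  b9=1 t=4,i=8
  .#...|#  b8=1 t=0,i=15
  ..###|#  b7=1 t=1,i=10
  ..##.|.  b6=0 t=0,i=3
  ..#.#|#  b5=1 t=0,i=12
  ..#..|#  b4=1 t=1,i=5
  ...##|.  b3=0 t=0,i=2
  ...#.|#  b2=1 t=0,i=11
  ....#|#  b1=1 t=0,i=1
  .....|.  b0=0 t=0,i=7
  bits 11010011110011001010111110110110 = 3553406902

3553406902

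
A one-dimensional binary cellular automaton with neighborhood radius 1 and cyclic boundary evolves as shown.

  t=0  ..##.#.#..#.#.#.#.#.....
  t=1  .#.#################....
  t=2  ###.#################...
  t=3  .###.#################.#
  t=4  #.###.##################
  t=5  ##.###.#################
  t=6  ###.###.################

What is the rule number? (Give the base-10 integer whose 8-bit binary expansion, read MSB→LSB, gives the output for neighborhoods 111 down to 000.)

246

  [7] ### => #  t=1,i=4
  [6] ##. => #  t=0,i=3
  [5] #.# => #  t=0,i=4
  [4] #.. => #  t=0,i=8
  [3] .## => .  t=0,i=2
  [2] .#. => #  t=0,i=5
  [1] ..# => #  t=0,i=1
  [0] ... => .  t=0,i=0
  bits 11110110 = 246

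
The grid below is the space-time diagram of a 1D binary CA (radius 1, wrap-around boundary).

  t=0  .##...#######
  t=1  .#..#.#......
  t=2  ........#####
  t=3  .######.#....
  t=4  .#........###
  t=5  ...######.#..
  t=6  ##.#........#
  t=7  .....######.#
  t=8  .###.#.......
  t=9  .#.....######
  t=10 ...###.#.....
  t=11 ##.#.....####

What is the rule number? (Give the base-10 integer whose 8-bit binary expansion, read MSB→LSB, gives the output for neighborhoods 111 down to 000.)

  nb ###: next=.  (t=0,i=7, bit7=0)
  nb ##.: next=.  (t=0,i=2, bit6=0)
  nb #.#: next=.  (t=0,i=0, bit5=0)
  nb #..: next=.  (t=0,i=3, bit4=0)
  nb .##: next=#  (t=0,i=1, bit3=1)
  nb .#.: next=.  (t=1,i=1, bit2=0)
  nb ..#: next=.  (t=0,i=5, bit1=0)
  nb ...: next=#  (t=0,i=4, bit0=1)
  bits 00001001 = 9

9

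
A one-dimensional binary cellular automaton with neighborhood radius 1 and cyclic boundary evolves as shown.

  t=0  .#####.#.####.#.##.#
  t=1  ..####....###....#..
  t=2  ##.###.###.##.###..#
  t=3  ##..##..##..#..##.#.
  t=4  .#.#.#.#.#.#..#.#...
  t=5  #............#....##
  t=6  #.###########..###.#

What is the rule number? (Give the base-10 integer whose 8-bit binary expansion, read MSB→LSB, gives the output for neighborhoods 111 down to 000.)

195

  [7] ### => #  t=0,i=2
  [6] ##. => #  t=0,i=5
  [5] #.# => .  t=0,i=0
  [4] #.. => .  t=1,i=6
  [3] .## => .  t=0,i=1
  [2] .#. => .  t=0,i=7
  [1] ..# => #  t=1,i=1
  [0] ... => #  t=1,i=0
  bits 11000011 = 195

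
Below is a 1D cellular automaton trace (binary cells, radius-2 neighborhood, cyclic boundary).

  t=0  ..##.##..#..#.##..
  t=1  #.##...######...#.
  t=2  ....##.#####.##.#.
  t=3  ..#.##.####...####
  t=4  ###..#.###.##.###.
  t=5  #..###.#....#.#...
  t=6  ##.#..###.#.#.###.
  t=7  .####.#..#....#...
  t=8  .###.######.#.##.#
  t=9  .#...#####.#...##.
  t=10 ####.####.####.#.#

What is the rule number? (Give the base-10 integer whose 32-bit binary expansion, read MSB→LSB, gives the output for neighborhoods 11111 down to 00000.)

3348538354

  nb #####: next=#  (t=1,i=9, bit31=1)
  nb ####.: next=#  (t=1,i=11, bit30=1)
  nb ###.#: next=.  (t=2,i=11, bit29=0)
  nb ###..: next=.  (t=1,i=12, bit28=0)
  nb ##.##: next=.  (t=0,i=4, bit27=0)
  nb ##.#.: next=#  (t=2,i=15, bit26=1)
  nb ##..#: next=#  (t=0,i=7, bit25=1)
  nb ##...: next=#  (t=0,i=16, bit24=1)
  nb #.###: next=#  (t=2,i=7, bit23=1)
  nb #.##.: next=.  (t=0,i=5, bit22=0)
  nb #.#.#: next=.  (t=1,i=0, bit21=0)
  nb #.#..: next=#  (t=2,i=16, bit20=1)
  nb #..##: next=.  (t=5,i=2, bit19=0)
  nb #..#.: next=#  (t=0,i=8, bit18=1)
  nb #...#: next=#  (t=1,i=5, bit17=1)
  nb #....: next=.  (t=0,i=17, bit16=0)
  nb .####: next=#  (t=1,i=8, bit15=1)
  nb .###.: next=.  (t=4,i=1, bit14=0)
  nb .##.#: next=#  (t=0,i=3, bit13=1)
  nb .##..: next=.  (t=0,i=6, bit12=0)
  nb .#.##: next=.  (t=0,i=13, bit11=0)
  nb .#.#.: next=.  (t=1,i=17, bit10=0)
  nb .#..#: next=#  (t=0,i=10, bit9=1)
  nb .#...: next=#  (t=2,i=17, bit8=1)
  nb ..###: next=#  (t=1,i=7, bit7=1)
  nb ..##.: next=#  (t=0,i=2, bit6=1)
  nb ..#.#: next=#  (t=0,i=12, bit5=1)
  nb ..#..: next=#  (t=0,i=9, bit4=1)
  nb ...##: next=.  (t=0,i=1, bit3=0)
  nb ...#.: next=.  (t=1,i=15, bit2=0)
  nb ....#: next=#  (t=0,i=0, bit1=1)
  nb .....: next=.  (t=2,i=1, bit0=0)
  bits 11000111100101101010001111110010 = 3348538354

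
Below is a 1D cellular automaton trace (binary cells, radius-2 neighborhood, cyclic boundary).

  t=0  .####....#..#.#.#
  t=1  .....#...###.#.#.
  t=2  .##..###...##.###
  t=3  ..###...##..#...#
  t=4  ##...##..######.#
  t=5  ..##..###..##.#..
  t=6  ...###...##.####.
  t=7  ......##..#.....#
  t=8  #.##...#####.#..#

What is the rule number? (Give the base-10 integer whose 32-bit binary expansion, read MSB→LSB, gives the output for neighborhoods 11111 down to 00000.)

  ##### -> #   bit 31 = 1  t=4,i=11
  ####. -> .   bit 30 = 0  t=0,i=3
  ###.# -> #   bit 29 = 1  t=1,i=11
  ###.. -> .   bit 28 = 0  t=0,i=4
  ##.## -> .   bit 27 = 0  t=2,i=0
  ##.#. -> #   bit 26 = 1  t=1,i=12
  ##..# -> #   bit 25 = 1  t=2,i=3
  ##... -> #   bit 24 = 1  t=0,i=5
  #.### -> .   bit 23 = 0  t=0,i=1
  #.##. -> .   bit 22 = 0  t=2,i=1
  #.#.# -> .   bit 21 = 0  t=0,i=14
  #.#.. -> #   bit 20 = 1  t=1,i=15
  #..## -> #   bit 19 = 1  t=2,i=4
  #..#. -> #   bit 18 = 1  t=0,i=11
  #...# -> #   bit 17 = 1  t=1,i=7
  #.... -> .   bit 16 = 0  t=0,i=6
  .#### -> .   bit 15 = 0  t=0,i=2
  .###. -> .   bit 14 = 0  t=1,i=10
  .##.# -> #   bit 13 = 1  t=2,i=12
  .##.. -> #   bit 12 = 1  t=2,i=2
  .#.## -> .   bit 11 = 0  t=0,i=0
  .#.#. -> #   bit 10 = 1  t=0,i=13
  .#..# -> #   bit 9 = 1  t=0,i=10
  .#... -> #   bit 8 = 1  t=1,i=6
  ..### -> .   bit 7 = 0  t=1,i=9
  ..##. -> .   bit 6 = 0  t=2,i=11
  ..#.# -> .   bit 5 = 0  t=0,i=12
  ..#.. -> #   bit 4 = 1  t=0,i=9
  ...## -> .   bit 3 = 0  t=1,i=8
  ...#. -> .   bit 2 = 0  t=0,i=8
  ....# -> .   bit 1 = 0  t=0,i=7
  ..... -> #   bit 0 = 1  t=1,i=1
  bits 10100111000111100011011100010001 = 2803775249

2803775249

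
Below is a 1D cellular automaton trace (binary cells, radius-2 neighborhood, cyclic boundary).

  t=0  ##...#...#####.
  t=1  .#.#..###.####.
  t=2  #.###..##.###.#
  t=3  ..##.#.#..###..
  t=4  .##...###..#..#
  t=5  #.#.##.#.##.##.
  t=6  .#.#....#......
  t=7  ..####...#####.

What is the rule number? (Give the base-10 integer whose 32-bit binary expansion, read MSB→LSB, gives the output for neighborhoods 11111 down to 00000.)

3801603913

  ##### -> #   bit 31 = 1  t=0,i=11
  ####. -> #   bit 30 = 1  t=0,i=12
  ###.# -> #   bit 29 = 1  t=0,i=13
  ###.. -> .   bit 28 = 0  t=1,i=13
  ##.## -> .   bit 27 = 0  t=0,i=14
  ##.#. -> .   bit 26 = 0  t=3,i=4
  ##..# -> #   bit 25 = 1  t=1,i=14
  ##... -> .   bit 24 = 0  t=0,i=2
  #.### -> #   bit 23 = 1  t=1,i=10
  #.##. -> .   bit 22 = 0  t=0,i=0
  #.#.# -> .   bit 21 = 0  t=3,i=5
  #.#.. -> #   bit 20 = 1  t=1,i=3
  #..## -> .   bit 19 = 0  t=1,i=5
  #..#. -> #   bit 18 = 1  t=1,i=0
  #...# -> #   bit 17 = 1  t=0,i=3
  #.... -> #   bit 16 = 1  t=3,i=14
  .#### -> #   bit 15 = 1  t=0,i=10
  .###. -> #   bit 14 = 1  t=1,i=7
  .##.# -> .   bit 13 = 0  t=2,i=0
  .##.. -> #   bit 12 = 1  t=0,i=1
  .#.## -> #   bit 11 = 1  t=4,i=0
  .#.#. -> #   bit 10 = 1  t=1,i=2
  .#..# -> #   bit 9 = 1  t=1,i=4
  .#... -> #   bit 8 = 1  t=0,i=6
  ..### -> .   bit 7 = 0  t=0,i=9
  ..##. -> #   bit 6 = 1  t=2,i=7
  ..#.# -> .   bit 5 = 0  t=1,i=1
  ..#.. -> .   bit 4 = 0  t=0,i=5
  ...## -> #   bit 3 = 1  t=0,i=8
  ...#. -> .   bit 2 = 0  t=0,i=4
  ....# -> .   bit 1 = 0  t=3,i=0
  ..... -> #   bit 0 = 1  t=6,i=11
  bits 11100010100101111101111101001001 = 3801603913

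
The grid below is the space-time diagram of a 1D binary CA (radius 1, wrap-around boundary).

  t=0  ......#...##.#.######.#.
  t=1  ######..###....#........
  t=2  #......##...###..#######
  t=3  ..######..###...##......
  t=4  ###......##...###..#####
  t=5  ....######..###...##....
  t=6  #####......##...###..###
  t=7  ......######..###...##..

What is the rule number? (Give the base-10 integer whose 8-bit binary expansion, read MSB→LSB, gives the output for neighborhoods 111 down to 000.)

11

  nb ###: next=.  (t=0,i=16, bit7=0)
  nb ##.: next=.  (t=0,i=11, bit6=0)
  nb #.#: next=.  (t=0,i=12, bit5=0)
  nb #..: next=.  (t=0,i=7, bit4=0)
  nb .##: next=#  (t=0,i=10, bit3=1)
  nb .#.: next=.  (t=0,i=6, bit2=0)
  nb ..#: next=#  (t=0,i=5, bit1=1)
  nb ...: next=#  (t=0,i=0, bit0=1)
  bits 00001011 = 11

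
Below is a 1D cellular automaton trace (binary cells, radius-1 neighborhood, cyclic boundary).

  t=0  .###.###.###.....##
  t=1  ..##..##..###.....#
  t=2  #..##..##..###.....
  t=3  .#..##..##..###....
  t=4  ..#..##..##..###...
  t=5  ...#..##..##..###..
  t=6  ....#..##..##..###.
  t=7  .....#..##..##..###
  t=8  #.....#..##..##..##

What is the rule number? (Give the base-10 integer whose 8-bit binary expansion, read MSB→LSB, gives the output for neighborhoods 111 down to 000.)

208

  ###|#  b7=1 t=0,i=2
  ##.|#  b6=1 t=0,i=3
  #.#|.  b5=0 t=0,i=0
  #..|#  b4=1 t=0,i=12
  .##|.  b3=0 t=0,i=1
  .#.|.  b2=0 t=1,i=18
  ..#|.  b1=0 t=0,i=16
  ...|.  b0=0 t=0,i=13
  bits 11010000 = 208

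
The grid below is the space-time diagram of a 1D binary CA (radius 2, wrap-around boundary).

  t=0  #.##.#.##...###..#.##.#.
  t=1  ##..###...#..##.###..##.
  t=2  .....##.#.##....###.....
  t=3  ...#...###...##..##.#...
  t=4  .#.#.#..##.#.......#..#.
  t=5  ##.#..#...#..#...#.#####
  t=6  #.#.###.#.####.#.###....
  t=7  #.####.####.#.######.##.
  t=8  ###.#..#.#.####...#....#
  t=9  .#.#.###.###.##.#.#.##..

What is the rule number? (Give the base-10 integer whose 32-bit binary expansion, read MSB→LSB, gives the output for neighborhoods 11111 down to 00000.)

  nb #####: next=.  (t=5,i=21, bit31=0)
  nb ####.: next=#  (t=5,i=0, bit30=1)
  nb ###.#: next=.  (t=5,i=1, bit29=0)
  nb ###..: next=#  (t=0,i=14, bit28=1)
  nb ##.##: next=.  (t=1,i=15, bit27=0)
  nb ##.#.: next=#  (t=0,i=4, bit26=1)
  nb ##..#: next=.  (t=0,i=15, bit25=0)
  nb ##...: next=.  (t=0,i=9, bit24=0)
  nb #.###: next=#  (t=1,i=16, bit23=1)
  nb #.##.: next=.  (t=0,i=2, bit22=0)
  nb #.#.#: next=#  (t=0,i=0, bit21=1)
  nb #.#..: next=.  (t=3,i=20, bit20=0)
  nb #..##: next=.  (t=1,i=3, bit19=0)
  nb #..#.: next=#  (t=0,i=16, bit18=1)
  nb #...#: next=#  (t=0,i=10, bit17=1)
  nb #....: next=#  (t=2,i=13, bit16=1)
  nb .####: next=.  (t=5,i=20, bit15=0)
  nb .###.: next=#  (t=0,i=13, bit14=1)
  nb .##.#: next=.  (t=0,i=3, bit13=0)
  nb .##..: next=.  (t=0,i=8, bit12=0)
  nb .#.##: next=#  (t=0,i=1, bit11=1)
  nb .#.#.: next=.  (t=0,i=23, bit10=0)
  nb .#..#: next=#  (t=1,i=11, bit9=1)
  nb .#...: next=.  (t=3,i=4, bit8=0)
  nb ..###: next=.  (t=0,i=12, bit7=0)
  nb ..##.: next=.  (t=1,i=13, bit6=0)
  nb ..#.#: next=#  (t=0,i=17, bit5=1)
  nb ..#..: next=#  (t=1,i=10, bit4=1)
  nb ...##: next=.  (t=0,i=11, bit3=0)
  nb ...#.: next=.  (t=1,i=9, bit2=0)
  nb ....#: next=#  (t=2,i=3, bit1=1)
  nb .....: next=.  (t=2,i=0, bit0=0)
  bits 01010100101001110100101000110010 = 1420249650

1420249650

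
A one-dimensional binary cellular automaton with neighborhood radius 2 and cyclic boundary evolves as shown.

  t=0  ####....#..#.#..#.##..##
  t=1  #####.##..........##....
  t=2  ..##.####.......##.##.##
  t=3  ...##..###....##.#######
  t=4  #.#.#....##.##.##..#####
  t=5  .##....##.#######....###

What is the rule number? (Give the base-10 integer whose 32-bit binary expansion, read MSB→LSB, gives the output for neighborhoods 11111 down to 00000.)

3714068494

  ##### -> #   bit 31 = 1  t=0,i=0
  ####. -> #   bit 30 = 1  t=0,i=2
  ###.# -> .   bit 29 = 0  t=1,i=4
  ###.. -> #   bit 28 = 1  t=0,i=3
  ##.## -> #   bit 27 = 1  t=1,i=5
  ##.#. -> #   bit 26 = 1  t=4,i=1
  ##..# -> .   bit 25 = 0  t=0,i=20
  ##... -> #   bit 24 = 1  t=0,i=4
  #.### -> .   bit 23 = 0  t=2,i=5
  #.##. -> #   bit 22 = 1  t=0,i=18
  #.#.# -> #   bit 21 = 1  t=4,i=2
  #.#.. -> .   bit 20 = 0  t=0,i=13
  #..## -> .   bit 19 = 0  t=0,i=21
  #..#. -> .   bit 18 = 0  t=0,i=10
  #...# -> .   bit 17 = 0  t=3,i=1
  #.... -> .   bit 16 = 0  t=0,i=5
  .#### -> .   bit 15 = 0  t=0,i=23
  .###. -> .   bit 14 = 0  t=3,i=8
  .##.# -> #   bit 13 = 1  t=2,i=3
  .##.. -> #   bit 12 = 1  t=0,i=19
  .#.## -> .   bit 11 = 0  t=0,i=17
  .#.#. -> .   bit 10 = 0  t=0,i=12
  .#..# -> .   bit 9 = 0  t=0,i=9
  .#... -> .   bit 8 = 0  t=4,i=5
  ..### -> .   bit 7 = 0  t=0,i=22
  ..##. -> .   bit 6 = 0  t=1,i=18
  ..#.# -> .   bit 5 = 0  t=0,i=11
  ..#.. -> .   bit 4 = 0  t=0,i=8
  ...## -> #   bit 3 = 1  t=1,i=17
  ...#. -> #   bit 2 = 1  t=0,i=7
  ....# -> #   bit 1 = 1  t=0,i=6
  ..... -> .   bit 0 = 0  t=1,i=10
  bits 11011101011000000011000000001110 = 3714068494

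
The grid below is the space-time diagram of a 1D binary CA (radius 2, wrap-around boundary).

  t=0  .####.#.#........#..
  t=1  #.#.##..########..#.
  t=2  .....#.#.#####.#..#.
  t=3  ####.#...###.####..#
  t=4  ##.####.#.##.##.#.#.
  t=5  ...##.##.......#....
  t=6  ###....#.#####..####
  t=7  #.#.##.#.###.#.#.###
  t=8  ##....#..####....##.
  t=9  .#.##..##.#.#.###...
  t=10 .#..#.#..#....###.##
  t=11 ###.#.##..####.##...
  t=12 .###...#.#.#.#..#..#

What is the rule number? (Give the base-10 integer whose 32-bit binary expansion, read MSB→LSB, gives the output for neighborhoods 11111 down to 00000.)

3029979947

  ##### -> #   bit 31 = 1  t=1,i=10
  ####. -> .   bit 30 = 0  t=0,i=3
  ###.# -> #   bit 29 = 1  t=0,i=4
  ###.. -> #   bit 28 = 1  t=1,i=15
  ##.## -> .   bit 27 = 0  t=3,i=12
  ##.#. -> #   bit 26 = 1  t=0,i=5
  ##..# -> .   bit 25 = 0  t=1,i=6
  ##... -> .   bit 24 = 0  t=5,i=8
  #.### -> #   bit 23 = 1  t=2,i=9
  #.##. -> .   bit 22 = 0  t=1,i=4
  #.#.# -> .   bit 21 = 0  t=0,i=6
  #.#.. -> #   bit 20 = 1  t=0,i=8
  #..## -> #   bit 19 = 1  t=1,i=7
  #..#. -> .   bit 18 = 0  t=1,i=17
  #...# -> .   bit 17 = 0  t=0,i=19
  #.... -> #   bit 16 = 1  t=0,i=10
  .#### -> #   bit 15 = 1  t=0,i=2
  .###. -> #   bit 14 = 1  t=3,i=10
  .##.# -> .   bit 13 = 0  t=4,i=1
  .##.. -> #   bit 12 = 1  t=1,i=5
  .#.## -> .   bit 11 = 0  t=1,i=3
  .#.#. -> .   bit 10 = 0  t=0,i=7
  .#..# -> #   bit 9 = 1  t=2,i=16
  .#... -> #   bit 8 = 1  t=0,i=9
  ..### -> .   bit 7 = 0  t=0,i=1
  ..##. -> .   bit 6 = 0  t=5,i=3
  ..#.# -> #   bit 5 = 1  t=1,i=18
  ..#.. -> .   bit 4 = 0  t=0,i=17
  ...## -> #   bit 3 = 1  t=0,i=0
  ...#. -> .   bit 2 = 0  t=0,i=16
  ....# -> #   bit 1 = 1  t=0,i=15
  ..... -> #   bit 0 = 1  t=0,i=11
  bits 10110100100110011101001100101011 = 3029979947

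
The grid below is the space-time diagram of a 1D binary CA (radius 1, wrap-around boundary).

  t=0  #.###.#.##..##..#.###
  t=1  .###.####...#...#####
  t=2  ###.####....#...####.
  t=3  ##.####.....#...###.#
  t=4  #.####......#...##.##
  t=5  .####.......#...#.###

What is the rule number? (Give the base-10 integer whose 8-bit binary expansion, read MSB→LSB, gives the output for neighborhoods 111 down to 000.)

172

  nb ###: next=#  (t=0,i=3, bit7=1)
  nb ##.: next=.  (t=0,i=0, bit6=0)
  nb #.#: next=#  (t=0,i=1, bit5=1)
  nb #..: next=.  (t=0,i=10, bit4=0)
  nb .##: next=#  (t=0,i=2, bit3=1)
  nb .#.: next=#  (t=0,i=6, bit2=1)
  nb ..#: next=.  (t=0,i=11, bit1=0)
  nb ...: next=.  (t=1,i=10, bit0=0)
  bits 10101100 = 172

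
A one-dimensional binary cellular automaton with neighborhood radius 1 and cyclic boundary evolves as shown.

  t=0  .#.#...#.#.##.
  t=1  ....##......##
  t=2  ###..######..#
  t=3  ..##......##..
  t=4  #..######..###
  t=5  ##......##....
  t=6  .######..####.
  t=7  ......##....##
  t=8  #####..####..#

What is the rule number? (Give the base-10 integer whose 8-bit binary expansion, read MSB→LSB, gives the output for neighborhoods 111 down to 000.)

  [7] ### => .  t=2,i=0
  [6] ##. => #  t=0,i=12
  [5] #.# => .  t=0,i=2
  [4] #.. => #  t=0,i=4
  [3] .## => .  t=0,i=11
  [2] .#. => .  t=0,i=1
  [1] ..# => .  t=0,i=0
  [0] ... => #  t=0,i=5
  bits 01010001 = 81

81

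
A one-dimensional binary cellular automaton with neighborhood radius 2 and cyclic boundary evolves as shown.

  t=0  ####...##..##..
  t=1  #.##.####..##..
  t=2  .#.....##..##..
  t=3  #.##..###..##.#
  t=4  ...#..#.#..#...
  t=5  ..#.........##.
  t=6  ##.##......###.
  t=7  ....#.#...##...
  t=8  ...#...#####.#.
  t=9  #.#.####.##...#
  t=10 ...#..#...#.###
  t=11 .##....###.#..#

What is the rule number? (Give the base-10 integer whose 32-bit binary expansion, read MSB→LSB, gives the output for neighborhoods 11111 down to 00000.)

3489864140

  nb #####: next=#  (t=8,i=9, bit31=1)
  nb ####.: next=#  (t=0,i=2, bit30=1)
  nb ###.#: next=.  (t=6,i=13, bit29=0)
  nb ###..: next=#  (t=0,i=3, bit28=1)
  nb ##.##: next=.  (t=1,i=4, bit27=0)
  nb ##.#.: next=.  (t=8,i=12, bit26=0)
  nb ##..#: next=.  (t=0,i=9, bit25=0)
  nb ##...: next=.  (t=0,i=4, bit24=0)
  nb #.###: next=.  (t=1,i=5, bit23=0)
  nb #.##.: next=.  (t=1,i=2, bit22=0)
  nb #.#.#: next=.  (t=9,i=2, bit21=0)
  nb #.#..: next=.  (t=4,i=8, bit20=0)
  nb #..##: next=.  (t=0,i=10, bit19=0)
  nb #..#.: next=.  (t=1,i=14, bit18=0)
  nb #...#: next=#  (t=0,i=5, bit17=1)
  nb #....: next=#  (t=2,i=3, bit16=1)
  nb .####: next=.  (t=0,i=1, bit15=0)
  nb .###.: next=.  (t=3,i=7, bit14=0)
  nb .##.#: next=.  (t=1,i=3, bit13=0)
  nb .##..: next=#  (t=0,i=8, bit12=1)
  nb .#.##: next=#  (t=1,i=1, bit11=1)
  nb .#.#.: next=.  (t=4,i=7, bit10=0)
  nb .#..#: next=.  (t=4,i=4, bit9=0)
  nb .#...: next=#  (t=2,i=2, bit8=1)
  nb ..###: next=#  (t=0,i=0, bit7=1)
  nb ..##.: next=#  (t=0,i=7, bit6=1)
  nb ..#.#: next=.  (t=1,i=0, bit5=0)
  nb ..#..: next=.  (t=2,i=1, bit4=0)
  nb ...##: next=#  (t=0,i=6, bit3=1)
  nb ...#.: next=#  (t=2,i=0, bit2=1)
  nb ....#: next=.  (t=2,i=5, bit1=0)
  nb .....: next=.  (t=2,i=4, bit0=0)
  bits 11010000000000110001100111001100 = 3489864140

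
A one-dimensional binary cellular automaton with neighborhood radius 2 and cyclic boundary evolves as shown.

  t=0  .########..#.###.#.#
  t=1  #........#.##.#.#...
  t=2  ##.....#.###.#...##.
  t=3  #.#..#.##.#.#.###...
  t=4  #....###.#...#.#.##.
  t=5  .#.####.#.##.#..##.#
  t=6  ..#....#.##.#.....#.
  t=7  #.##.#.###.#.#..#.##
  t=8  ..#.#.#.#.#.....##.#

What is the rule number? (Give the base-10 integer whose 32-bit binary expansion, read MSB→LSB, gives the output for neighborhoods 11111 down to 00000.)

121784762

  nb #####: next=.  (t=0,i=3, bit31=0)
  nb ####.: next=.  (t=0,i=7, bit30=0)
  nb ###.#: next=.  (t=0,i=15, bit29=0)
  nb ###..: next=.  (t=0,i=8, bit28=0)
  nb ##.##: next=.  (t=2,i=19, bit27=0)
  nb ##.#.: next=#  (t=0,i=16, bit26=1)
  nb ##..#: next=#  (t=0,i=9, bit25=1)
  nb ##...: next=#  (t=2,i=2, bit24=1)
  nb #.###: next=.  (t=0,i=1, bit23=0)
  nb #.##.: next=#  (t=1,i=11, bit22=1)
  nb #.#.#: next=.  (t=0,i=17, bit21=0)
  nb #.#..: next=.  (t=1,i=16, bit20=0)
  nb #..##: next=.  (t=5,i=15, bit19=0)
  nb #..#.: next=.  (t=0,i=10, bit18=0)
  nb #...#: next=#  (t=1,i=18, bit17=1)
  nb #....: next=.  (t=1,i=2, bit16=0)
  nb .####: next=.  (t=0,i=2, bit15=0)
  nb .###.: next=#  (t=0,i=14, bit14=1)
  nb .##.#: next=.  (t=1,i=12, bit13=0)
  nb .##..: next=.  (t=2,i=1, bit12=0)
  nb .#.##: next=#  (t=0,i=0, bit11=1)
  nb .#.#.: next=.  (t=0,i=18, bit10=0)
  nb .#..#: next=.  (t=3,i=3, bit9=0)
  nb .#...: next=#  (t=1,i=1, bit8=1)
  nb ..###: next=#  (t=4,i=5, bit7=1)
  nb ..##.: next=.  (t=2,i=17, bit6=0)
  nb ..#.#: next=#  (t=0,i=11, bit5=1)
  nb ..#..: next=#  (t=1,i=0, bit4=1)
  nb ...##: next=#  (t=2,i=16, bit3=1)
  nb ...#.: next=.  (t=1,i=8, bit2=0)
  nb ....#: next=#  (t=1,i=7, bit1=1)
  nb .....: next=.  (t=1,i=3, bit0=0)
  bits 00000111010000100100100110111010 = 121784762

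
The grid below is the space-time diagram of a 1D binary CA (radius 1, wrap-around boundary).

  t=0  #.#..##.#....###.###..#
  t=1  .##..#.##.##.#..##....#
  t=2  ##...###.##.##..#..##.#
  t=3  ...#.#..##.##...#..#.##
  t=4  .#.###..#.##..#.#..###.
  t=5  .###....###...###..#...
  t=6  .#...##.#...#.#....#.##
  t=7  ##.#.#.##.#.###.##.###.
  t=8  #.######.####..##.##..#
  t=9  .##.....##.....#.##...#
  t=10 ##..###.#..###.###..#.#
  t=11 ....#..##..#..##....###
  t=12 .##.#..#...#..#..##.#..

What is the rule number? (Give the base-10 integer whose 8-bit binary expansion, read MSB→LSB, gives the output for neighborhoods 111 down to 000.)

45

  [7] ### => .  t=0,i=14
  [6] ##. => .  t=0,i=0
  [5] #.# => #  t=0,i=1
  [4] #.. => .  t=0,i=3
  [3] .## => #  t=0,i=5
  [2] .#. => #  t=0,i=2
  [1] ..# => .  t=0,i=4
  [0] ... => #  t=0,i=10
  bits 00101101 = 45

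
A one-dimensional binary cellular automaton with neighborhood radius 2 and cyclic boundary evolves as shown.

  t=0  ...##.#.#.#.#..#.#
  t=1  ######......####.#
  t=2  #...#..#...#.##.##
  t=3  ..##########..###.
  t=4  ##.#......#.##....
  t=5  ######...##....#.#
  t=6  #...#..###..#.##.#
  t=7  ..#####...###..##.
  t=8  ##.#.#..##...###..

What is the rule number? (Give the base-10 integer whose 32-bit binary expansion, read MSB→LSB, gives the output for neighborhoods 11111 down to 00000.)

1319084924

  [31] ##### => .  t=1,i=1
  [30] ####. => #  t=1,i=4
  [29] ###.# => .  t=1,i=15
  [28] ###.. => .  t=1,i=5
  [27] ##.## => #  t=1,i=16
  [26] ##.#. => #  t=0,i=5
  [25] ##..# => #  t=3,i=12
  [24] ##... => .  t=1,i=6
  [23] #.### => #  t=1,i=17
  [22] #.##. => .  t=2,i=13
  [21] #.#.# => .  t=0,i=6
  [20] #.#.. => #  t=0,i=12
  [19] #..## => #  t=3,i=13
  [18] #..#. => #  t=0,i=14
  [17] #...# => #  t=0,i=1
  [16] #.... => #  t=1,i=7
  [15] .#### => #  t=1,i=0
  [14] .###. => .  t=2,i=17
  [13] .##.# => #  t=0,i=4
  [12] .##.. => .  t=4,i=13
  [11] .#.## => .  t=2,i=12
  [10] .#.#. => .  t=0,i=7
  [9] .#..# => #  t=0,i=13
  [8] .#... => #  t=0,i=0
  [7] ..### => .  t=1,i=12
  [6] ..##. => #  t=0,i=3
  [5] ..#.# => #  t=0,i=15
  [4] ..#.. => #  t=2,i=4
  [3] ...## => #  t=0,i=2
  [2] ...#. => #  t=2,i=3
  [1] ....# => .  t=1,i=10
  [0] ..... => .  t=1,i=8
  bits 01001110100111111010001101111100 = 1319084924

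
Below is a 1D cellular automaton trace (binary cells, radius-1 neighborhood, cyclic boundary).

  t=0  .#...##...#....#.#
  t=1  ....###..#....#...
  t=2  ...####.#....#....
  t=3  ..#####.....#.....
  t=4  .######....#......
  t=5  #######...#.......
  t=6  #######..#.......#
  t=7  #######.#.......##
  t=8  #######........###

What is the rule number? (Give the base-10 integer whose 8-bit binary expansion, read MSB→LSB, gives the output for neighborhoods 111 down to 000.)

  ###|#  b7=1 t=1,i=5
  ##.|#  b6=1 t=0,i=6
  #.#|.  b5=0 t=0,i=0
  #..|.  b4=0 t=0,i=2
  .##|#  b3=1 t=0,i=5
  .#.|.  b2=0 t=0,i=1
  ..#|#  b1=1 t=0,i=4
  ...|.  b0=0 t=0,i=3
  bits 11001010 = 202

202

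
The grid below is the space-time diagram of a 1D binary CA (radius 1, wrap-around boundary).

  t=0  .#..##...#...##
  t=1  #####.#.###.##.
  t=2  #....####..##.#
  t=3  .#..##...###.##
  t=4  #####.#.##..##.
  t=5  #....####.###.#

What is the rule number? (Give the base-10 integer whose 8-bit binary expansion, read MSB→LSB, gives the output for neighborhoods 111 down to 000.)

62

  [7] ### => .  t=1,i=1
  [6] ##. => .  t=0,i=5
  [5] #.# => #  t=0,i=0
  [4] #.. => #  t=0,i=2
  [3] .## => #  t=0,i=4
  [2] .#. => #  t=0,i=1
  [1] ..# => #  t=0,i=3
  [0] ... => .  t=0,i=7
  bits 00111110 = 62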